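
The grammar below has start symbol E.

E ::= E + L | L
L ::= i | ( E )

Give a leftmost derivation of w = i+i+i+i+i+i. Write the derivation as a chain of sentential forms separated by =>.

E => E+L => E+L+L => E+L+L+L => E+L+L+L+L => E+L+L+L+L+L => L+L+L+L+L+L => i+L+L+L+L+L => i+i+L+L+L+L => i+i+i+L+L+L => i+i+i+i+L+L => i+i+i+i+i+L => i+i+i+i+i+i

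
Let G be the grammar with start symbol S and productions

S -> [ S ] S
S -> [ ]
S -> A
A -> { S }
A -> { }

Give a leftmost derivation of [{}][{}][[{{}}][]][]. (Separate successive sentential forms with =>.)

S=>[S]S=>[A]S=>[{}]S=>[{}][S]S=>[{}][A]S=>[{}][{}]S=>[{}][{}][S]S=>[{}][{}][[S]S]S=>[{}][{}][[A]S]S=>[{}][{}][[{S}]S]S=>[{}][{}][[{A}]S]S=>[{}][{}][[{{}}]S]S=>[{}][{}][[{{}}][]]S=>[{}][{}][[{{}}][]][]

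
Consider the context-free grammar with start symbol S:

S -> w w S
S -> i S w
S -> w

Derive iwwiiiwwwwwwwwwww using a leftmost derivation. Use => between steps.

S => iSw   [S -> i S w]
iSw => iwwSw   [S -> w w S]
iwwSw => iwwiSww   [S -> i S w]
iwwiSww => iwwiiSwww   [S -> i S w]
iwwiiSwww => iwwiiiSwwww   [S -> i S w]
iwwiiiSwwww => iwwiiiwwSwwww   [S -> w w S]
iwwiiiwwSwwww => iwwiiiwwwwSwwww   [S -> w w S]
iwwiiiwwwwSwwww => iwwiiiwwwwwwSwwww   [S -> w w S]
iwwiiiwwwwwwSwwww => iwwiiiwwwwwwwwwww   [S -> w]

S => iSw => iwwSw => iwwiSww => iwwiiSwww => iwwiiiSwwww => iwwiiiwwSwwww => iwwiiiwwwwSwwww => iwwiiiwwwwwwSwwww => iwwiiiwwwwwwwwwww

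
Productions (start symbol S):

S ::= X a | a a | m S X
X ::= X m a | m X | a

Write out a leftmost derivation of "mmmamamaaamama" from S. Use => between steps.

S=>mSX=>mXaX=>mmXaX=>mmXmaaX=>mmXmamaaX=>mmmXmamaaX=>mmmamamaaX=>mmmamamaaXma=>mmmamamaaXmama=>mmmamamaaamama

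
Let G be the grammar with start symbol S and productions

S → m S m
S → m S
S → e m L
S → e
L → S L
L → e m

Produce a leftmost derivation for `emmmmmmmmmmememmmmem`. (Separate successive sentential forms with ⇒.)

S ⇒ emL ⇒ emSL ⇒ emmSmL ⇒ emmmSmL ⇒ emmmmSmL ⇒ emmmmmSmL ⇒ emmmmmmSmL ⇒ emmmmmmmSmL ⇒ emmmmmmmmSmmL ⇒ emmmmmmmmmSmmmL ⇒ emmmmmmmmmmSmmmL ⇒ emmmmmmmmmmemLmmmL ⇒ emmmmmmmmmmememmmmL ⇒ emmmmmmmmmmememmmmem

S ⇒ emL   [S → e m L]
emL ⇒ emSL   [L → S L]
emSL ⇒ emmSmL   [S → m S m]
emmSmL ⇒ emmmSmL   [S → m S]
emmmSmL ⇒ emmmmSmL   [S → m S]
emmmmSmL ⇒ emmmmmSmL   [S → m S]
emmmmmSmL ⇒ emmmmmmSmL   [S → m S]
emmmmmmSmL ⇒ emmmmmmmSmL   [S → m S]
emmmmmmmSmL ⇒ emmmmmmmmSmmL   [S → m S m]
emmmmmmmmSmmL ⇒ emmmmmmmmmSmmmL   [S → m S m]
emmmmmmmmmSmmmL ⇒ emmmmmmmmmmSmmmL   [S → m S]
emmmmmmmmmmSmmmL ⇒ emmmmmmmmmmemLmmmL   [S → e m L]
emmmmmmmmmmemLmmmL ⇒ emmmmmmmmmmememmmmL   [L → e m]
emmmmmmmmmmememmmmL ⇒ emmmmmmmmmmememmmmem   [L → e m]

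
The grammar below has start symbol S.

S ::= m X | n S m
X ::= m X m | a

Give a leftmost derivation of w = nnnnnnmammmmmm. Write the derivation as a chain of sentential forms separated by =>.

S => nSm => nnSmm => nnnSmmm => nnnnSmmmm => nnnnnSmmmmm => nnnnnnSmmmmmm => nnnnnnmXmmmmmm => nnnnnnmammmmmm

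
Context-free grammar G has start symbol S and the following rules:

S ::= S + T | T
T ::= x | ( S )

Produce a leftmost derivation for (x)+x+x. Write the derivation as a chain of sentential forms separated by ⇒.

S⇒S+T⇒S+T+T⇒T+T+T⇒(S)+T+T⇒(T)+T+T⇒(x)+T+T⇒(x)+x+T⇒(x)+x+x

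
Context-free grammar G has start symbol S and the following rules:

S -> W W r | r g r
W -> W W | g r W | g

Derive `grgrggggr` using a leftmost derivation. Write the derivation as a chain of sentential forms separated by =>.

S => WWr   [S -> W W r]
WWr => WWWr   [W -> W W]
WWWr => WWWWr   [W -> W W]
WWWWr => grWWWWr   [W -> g r W]
grWWWWr => grgrWWWWr   [W -> g r W]
grgrWWWWr => grgrgWWWr   [W -> g]
grgrgWWWr => grgrggWWr   [W -> g]
grgrggWWr => grgrgggWr   [W -> g]
grgrgggWr => grgrggggr   [W -> g]

S => WWr => WWWr => WWWWr => grWWWWr => grgrWWWWr => grgrgWWWr => grgrggWWr => grgrgggWr => grgrggggr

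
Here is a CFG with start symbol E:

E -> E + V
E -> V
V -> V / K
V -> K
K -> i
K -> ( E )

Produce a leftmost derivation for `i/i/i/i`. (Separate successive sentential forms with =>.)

E => V   [E -> V]
V => V/K   [V -> V / K]
V/K => V/K/K   [V -> V / K]
V/K/K => V/K/K/K   [V -> V / K]
V/K/K/K => K/K/K/K   [V -> K]
K/K/K/K => i/K/K/K   [K -> i]
i/K/K/K => i/i/K/K   [K -> i]
i/i/K/K => i/i/i/K   [K -> i]
i/i/i/K => i/i/i/i   [K -> i]

E => V => V/K => V/K/K => V/K/K/K => K/K/K/K => i/K/K/K => i/i/K/K => i/i/i/K => i/i/i/i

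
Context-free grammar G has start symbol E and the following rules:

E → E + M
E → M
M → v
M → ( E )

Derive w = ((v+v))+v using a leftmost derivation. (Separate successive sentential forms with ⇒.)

E ⇒ E+M   [E → E + M]
E+M ⇒ M+M   [E → M]
M+M ⇒ (E)+M   [M → ( E )]
(E)+M ⇒ (M)+M   [E → M]
(M)+M ⇒ ((E))+M   [M → ( E )]
((E))+M ⇒ ((E+M))+M   [E → E + M]
((E+M))+M ⇒ ((M+M))+M   [E → M]
((M+M))+M ⇒ ((v+M))+M   [M → v]
((v+M))+M ⇒ ((v+v))+M   [M → v]
((v+v))+M ⇒ ((v+v))+v   [M → v]

E ⇒ E+M ⇒ M+M ⇒ (E)+M ⇒ (M)+M ⇒ ((E))+M ⇒ ((E+M))+M ⇒ ((M+M))+M ⇒ ((v+M))+M ⇒ ((v+v))+M ⇒ ((v+v))+v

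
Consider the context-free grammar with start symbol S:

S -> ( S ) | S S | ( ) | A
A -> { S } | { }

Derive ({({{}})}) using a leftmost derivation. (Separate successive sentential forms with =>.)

S => (S) => (A) => ({S}) => ({(S)}) => ({(A)}) => ({({S})}) => ({({A})}) => ({({{}})})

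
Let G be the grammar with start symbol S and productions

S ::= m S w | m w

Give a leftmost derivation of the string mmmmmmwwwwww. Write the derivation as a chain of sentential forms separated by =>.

S => mSw => mmSww => mmmSwww => mmmmSwwww => mmmmmSwwwww => mmmmmmwwwwww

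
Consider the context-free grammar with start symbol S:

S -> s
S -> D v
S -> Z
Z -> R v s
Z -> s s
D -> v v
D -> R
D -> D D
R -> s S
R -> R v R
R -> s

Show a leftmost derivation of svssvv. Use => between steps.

S => Dv   [S -> D v]
Dv => Rv   [D -> R]
Rv => RvRv   [R -> R v R]
RvRv => svRv   [R -> s]
svRv => svsSv   [R -> s S]
svsSv => svsDvv   [S -> D v]
svsDvv => svsRvv   [D -> R]
svsRvv => svssvv   [R -> s]

S => Dv => Rv => RvRv => svRv => svsSv => svsDvv => svsRvv => svssvv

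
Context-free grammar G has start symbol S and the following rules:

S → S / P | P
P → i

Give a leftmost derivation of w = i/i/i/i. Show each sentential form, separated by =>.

S => S/P   [S → S / P]
S/P => S/P/P   [S → S / P]
S/P/P => S/P/P/P   [S → S / P]
S/P/P/P => P/P/P/P   [S → P]
P/P/P/P => i/P/P/P   [P → i]
i/P/P/P => i/i/P/P   [P → i]
i/i/P/P => i/i/i/P   [P → i]
i/i/i/P => i/i/i/i   [P → i]

S => S/P => S/P/P => S/P/P/P => P/P/P/P => i/P/P/P => i/i/P/P => i/i/i/P => i/i/i/i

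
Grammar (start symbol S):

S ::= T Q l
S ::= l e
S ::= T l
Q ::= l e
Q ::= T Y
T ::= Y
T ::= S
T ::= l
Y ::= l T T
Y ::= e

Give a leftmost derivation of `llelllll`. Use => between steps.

S => TQl => SQl => TlQl => llQl => llTYl => llSYl => llTlYl => llYlYl => llelYl => llellTTl => llelllTl => llelllll

S => TQl   [S ::= T Q l]
TQl => SQl   [T ::= S]
SQl => TlQl   [S ::= T l]
TlQl => llQl   [T ::= l]
llQl => llTYl   [Q ::= T Y]
llTYl => llSYl   [T ::= S]
llSYl => llTlYl   [S ::= T l]
llTlYl => llYlYl   [T ::= Y]
llYlYl => llelYl   [Y ::= e]
llelYl => llellTTl   [Y ::= l T T]
llellTTl => llelllTl   [T ::= l]
llelllTl => llelllll   [T ::= l]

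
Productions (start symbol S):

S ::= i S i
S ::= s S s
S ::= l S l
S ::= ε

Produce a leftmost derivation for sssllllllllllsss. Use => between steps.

S => sSs   [S ::= s S s]
sSs => ssSss   [S ::= s S s]
ssSss => sssSsss   [S ::= s S s]
sssSsss => ssslSlsss   [S ::= l S l]
ssslSlsss => sssllSllsss   [S ::= l S l]
sssllSllsss => ssslllSlllsss   [S ::= l S l]
ssslllSlllsss => sssllllSllllsss   [S ::= l S l]
sssllllSllllsss => ssslllllSlllllsss   [S ::= l S l]
ssslllllSlllllsss => sssllllllllllsss   [S ::= ε]

S=>sSs=>ssSss=>sssSsss=>ssslSlsss=>sssllSllsss=>ssslllSlllsss=>sssllllSllllsss=>ssslllllSlllllsss=>sssllllllllllsss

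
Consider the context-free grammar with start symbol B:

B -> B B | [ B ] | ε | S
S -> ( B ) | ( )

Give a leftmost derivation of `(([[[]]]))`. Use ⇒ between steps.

B ⇒ S   [B -> S]
S ⇒ (B)   [S -> ( B )]
(B) ⇒ (S)   [B -> S]
(S) ⇒ ((B))   [S -> ( B )]
((B)) ⇒ (([B]))   [B -> [ B ]]
(([B])) ⇒ (([[B]]))   [B -> [ B ]]
(([[B]])) ⇒ (([[[B]]]))   [B -> [ B ]]
(([[[B]]])) ⇒ (([[[]]]))   [B -> ε]

B ⇒ S ⇒ (B) ⇒ (S) ⇒ ((B)) ⇒ (([B])) ⇒ (([[B]])) ⇒ (([[[B]]])) ⇒ (([[[]]]))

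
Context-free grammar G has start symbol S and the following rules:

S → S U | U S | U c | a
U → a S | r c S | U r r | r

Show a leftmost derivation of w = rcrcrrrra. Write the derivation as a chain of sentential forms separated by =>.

S => US   [S → U S]
US => UrrS   [U → U r r]
UrrS => UrrrrS   [U → U r r]
UrrrrS => rcSrrrrS   [U → r c S]
rcSrrrrS => rcUcrrrrS   [S → U c]
rcUcrrrrS => rcrcrrrrS   [U → r]
rcrcrrrrS => rcrcrrrra   [S → a]

S=>US=>UrrS=>UrrrrS=>rcSrrrrS=>rcUcrrrrS=>rcrcrrrrS=>rcrcrrrra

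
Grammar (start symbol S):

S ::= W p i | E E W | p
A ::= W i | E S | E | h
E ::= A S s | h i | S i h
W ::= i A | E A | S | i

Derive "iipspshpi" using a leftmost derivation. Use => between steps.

S=>Wpi=>EApi=>ASsApi=>ESsApi=>ASsSsApi=>WiSsSsApi=>iiSsSsApi=>iipsSsApi=>iipspsApi=>iipspshpi

S => Wpi   [S ::= W p i]
Wpi => EApi   [W ::= E A]
EApi => ASsApi   [E ::= A S s]
ASsApi => ESsApi   [A ::= E]
ESsApi => ASsSsApi   [E ::= A S s]
ASsSsApi => WiSsSsApi   [A ::= W i]
WiSsSsApi => iiSsSsApi   [W ::= i]
iiSsSsApi => iipsSsApi   [S ::= p]
iipsSsApi => iipspsApi   [S ::= p]
iipspsApi => iipspshpi   [A ::= h]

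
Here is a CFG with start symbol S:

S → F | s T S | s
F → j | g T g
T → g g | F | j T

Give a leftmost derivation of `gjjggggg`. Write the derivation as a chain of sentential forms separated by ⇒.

S⇒F⇒gTg⇒gjTg⇒gjjTg⇒gjjFg⇒gjjgTgg⇒gjjggggg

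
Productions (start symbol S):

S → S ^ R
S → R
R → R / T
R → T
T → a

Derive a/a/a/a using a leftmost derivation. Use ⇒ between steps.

S⇒R⇒R/T⇒R/T/T⇒R/T/T/T⇒T/T/T/T⇒a/T/T/T⇒a/a/T/T⇒a/a/a/T⇒a/a/a/a

S ⇒ R   [S → R]
R ⇒ R/T   [R → R / T]
R/T ⇒ R/T/T   [R → R / T]
R/T/T ⇒ R/T/T/T   [R → R / T]
R/T/T/T ⇒ T/T/T/T   [R → T]
T/T/T/T ⇒ a/T/T/T   [T → a]
a/T/T/T ⇒ a/a/T/T   [T → a]
a/a/T/T ⇒ a/a/a/T   [T → a]
a/a/a/T ⇒ a/a/a/a   [T → a]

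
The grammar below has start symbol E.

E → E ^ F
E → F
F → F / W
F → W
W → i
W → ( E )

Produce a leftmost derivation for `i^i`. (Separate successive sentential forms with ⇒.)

E ⇒ E^F ⇒ F^F ⇒ W^F ⇒ i^F ⇒ i^W ⇒ i^i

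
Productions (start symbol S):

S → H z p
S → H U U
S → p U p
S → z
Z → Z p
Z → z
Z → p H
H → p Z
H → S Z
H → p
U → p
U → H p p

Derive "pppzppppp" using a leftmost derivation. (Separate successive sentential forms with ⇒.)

S ⇒ HUU ⇒ pZUU ⇒ ppHUU ⇒ pppZUU ⇒ pppZpUU ⇒ pppZppUU ⇒ pppZpppUU ⇒ pppzpppUU ⇒ pppzppppU ⇒ pppzppppp

S ⇒ HUU   [S → H U U]
HUU ⇒ pZUU   [H → p Z]
pZUU ⇒ ppHUU   [Z → p H]
ppHUU ⇒ pppZUU   [H → p Z]
pppZUU ⇒ pppZpUU   [Z → Z p]
pppZpUU ⇒ pppZppUU   [Z → Z p]
pppZppUU ⇒ pppZpppUU   [Z → Z p]
pppZpppUU ⇒ pppzpppUU   [Z → z]
pppzpppUU ⇒ pppzppppU   [U → p]
pppzppppU ⇒ pppzppppp   [U → p]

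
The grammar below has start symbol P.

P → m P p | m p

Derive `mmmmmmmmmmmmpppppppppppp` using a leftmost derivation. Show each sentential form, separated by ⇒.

P ⇒ mPp ⇒ mmPpp ⇒ mmmPppp ⇒ mmmmPpppp ⇒ mmmmmPppppp ⇒ mmmmmmPpppppp ⇒ mmmmmmmPppppppp ⇒ mmmmmmmmPpppppppp ⇒ mmmmmmmmmPppppppppp ⇒ mmmmmmmmmmPpppppppppp ⇒ mmmmmmmmmmmPppppppppppp ⇒ mmmmmmmmmmmmpppppppppppp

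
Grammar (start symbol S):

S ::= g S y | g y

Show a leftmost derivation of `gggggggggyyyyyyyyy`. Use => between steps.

S => gSy => ggSyy => gggSyyy => ggggSyyyy => gggggSyyyyy => ggggggSyyyyyy => gggggggSyyyyyyy => ggggggggSyyyyyyyy => gggggggggyyyyyyyyy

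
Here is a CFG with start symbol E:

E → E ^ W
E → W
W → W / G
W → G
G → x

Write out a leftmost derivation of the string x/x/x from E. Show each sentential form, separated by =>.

E => W   [E → W]
W => W/G   [W → W / G]
W/G => W/G/G   [W → W / G]
W/G/G => G/G/G   [W → G]
G/G/G => x/G/G   [G → x]
x/G/G => x/x/G   [G → x]
x/x/G => x/x/x   [G → x]

E => W => W/G => W/G/G => G/G/G => x/G/G => x/x/G => x/x/x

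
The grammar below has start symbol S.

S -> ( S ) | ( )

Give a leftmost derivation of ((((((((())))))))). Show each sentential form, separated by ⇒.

S ⇒ (S)   [S -> ( S )]
(S) ⇒ ((S))   [S -> ( S )]
((S)) ⇒ (((S)))   [S -> ( S )]
(((S))) ⇒ ((((S))))   [S -> ( S )]
((((S)))) ⇒ (((((S)))))   [S -> ( S )]
(((((S))))) ⇒ ((((((S))))))   [S -> ( S )]
((((((S)))))) ⇒ (((((((S)))))))   [S -> ( S )]
(((((((S))))))) ⇒ ((((((((S))))))))   [S -> ( S )]
((((((((S)))))))) ⇒ ((((((((()))))))))   [S -> ( )]

S⇒(S)⇒((S))⇒(((S)))⇒((((S))))⇒(((((S)))))⇒((((((S))))))⇒(((((((S)))))))⇒((((((((S))))))))⇒((((((((()))))))))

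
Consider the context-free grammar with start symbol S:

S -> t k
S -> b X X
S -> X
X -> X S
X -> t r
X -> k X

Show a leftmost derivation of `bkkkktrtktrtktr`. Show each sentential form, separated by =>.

S=>bXX=>bkXX=>bkkXX=>bkkXSX=>bkkkXSX=>bkkkkXSX=>bkkkkXSSX=>bkkkkXSSSX=>bkkkktrSSSX=>bkkkktrtkSSX=>bkkkktrtkXSX=>bkkkktrtktrSX=>bkkkktrtktrtkX=>bkkkktrtktrtktr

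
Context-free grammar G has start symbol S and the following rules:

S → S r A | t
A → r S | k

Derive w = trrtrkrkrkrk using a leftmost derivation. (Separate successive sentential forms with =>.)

S => SrA   [S → S r A]
SrA => SrArA   [S → S r A]
SrArA => SrArArA   [S → S r A]
SrArArA => SrArArArA   [S → S r A]
SrArArArA => SrArArArArA   [S → S r A]
SrArArArArA => trArArArArA   [S → t]
trArArArArA => trrSrArArArA   [A → r S]
trrSrArArArA => trrtrArArArA   [S → t]
trrtrArArArA => trrtrkrArArA   [A → k]
trrtrkrArArA => trrtrkrkrArA   [A → k]
trrtrkrkrArA => trrtrkrkrkrA   [A → k]
trrtrkrkrkrA => trrtrkrkrkrk   [A → k]

S => SrA => SrArA => SrArArA => SrArArArA => SrArArArArA => trArArArArA => trrSrArArArA => trrtrArArArA => trrtrkrArArA => trrtrkrkrArA => trrtrkrkrkrA => trrtrkrkrkrk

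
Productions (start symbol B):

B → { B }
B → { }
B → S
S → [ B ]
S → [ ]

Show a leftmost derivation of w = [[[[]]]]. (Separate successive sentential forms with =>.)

B => S   [B → S]
S => [B]   [S → [ B ]]
[B] => [S]   [B → S]
[S] => [[B]]   [S → [ B ]]
[[B]] => [[S]]   [B → S]
[[S]] => [[[B]]]   [S → [ B ]]
[[[B]]] => [[[S]]]   [B → S]
[[[S]]] => [[[[]]]]   [S → [ ]]

B => S => [B] => [S] => [[B]] => [[S]] => [[[B]]] => [[[S]]] => [[[[]]]]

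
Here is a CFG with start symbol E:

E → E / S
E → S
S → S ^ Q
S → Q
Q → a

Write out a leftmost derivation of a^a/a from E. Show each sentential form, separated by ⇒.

E⇒E/S⇒S/S⇒S^Q/S⇒Q^Q/S⇒a^Q/S⇒a^a/S⇒a^a/Q⇒a^a/a

E ⇒ E/S   [E → E / S]
E/S ⇒ S/S   [E → S]
S/S ⇒ S^Q/S   [S → S ^ Q]
S^Q/S ⇒ Q^Q/S   [S → Q]
Q^Q/S ⇒ a^Q/S   [Q → a]
a^Q/S ⇒ a^a/S   [Q → a]
a^a/S ⇒ a^a/Q   [S → Q]
a^a/Q ⇒ a^a/a   [Q → a]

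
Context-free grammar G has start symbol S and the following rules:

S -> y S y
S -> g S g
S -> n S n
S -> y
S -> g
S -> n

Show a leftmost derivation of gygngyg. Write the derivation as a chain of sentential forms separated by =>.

S => gSg   [S -> g S g]
gSg => gySyg   [S -> y S y]
gySyg => gygSgyg   [S -> g S g]
gygSgyg => gygngyg   [S -> n]

S => gSg => gySyg => gygSgyg => gygngyg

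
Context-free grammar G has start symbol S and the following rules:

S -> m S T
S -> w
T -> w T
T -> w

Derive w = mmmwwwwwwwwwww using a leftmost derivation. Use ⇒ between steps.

S ⇒ mST ⇒ mmSTT ⇒ mmmSTTT ⇒ mmmwTTT ⇒ mmmwwTTT ⇒ mmmwwwTTT ⇒ mmmwwwwTTT ⇒ mmmwwwwwTTT ⇒ mmmwwwwwwTTT ⇒ mmmwwwwwwwTT ⇒ mmmwwwwwwwwTT ⇒ mmmwwwwwwwwwTT ⇒ mmmwwwwwwwwwwT ⇒ mmmwwwwwwwwwww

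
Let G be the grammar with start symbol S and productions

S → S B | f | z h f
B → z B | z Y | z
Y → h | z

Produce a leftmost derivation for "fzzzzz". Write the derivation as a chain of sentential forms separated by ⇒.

S ⇒ SB ⇒ SBB ⇒ fBB ⇒ fzBB ⇒ fzzYB ⇒ fzzzB ⇒ fzzzzB ⇒ fzzzzz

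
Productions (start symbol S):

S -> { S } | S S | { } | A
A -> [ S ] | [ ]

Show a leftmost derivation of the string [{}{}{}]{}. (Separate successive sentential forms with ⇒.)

S ⇒ SS ⇒ AS ⇒ [S]S ⇒ [SS]S ⇒ [SSS]S ⇒ [{}SS]S ⇒ [{}{}S]S ⇒ [{}{}{}]S ⇒ [{}{}{}]{}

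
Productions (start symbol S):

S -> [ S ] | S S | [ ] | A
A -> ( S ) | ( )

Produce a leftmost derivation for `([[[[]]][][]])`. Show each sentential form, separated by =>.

S=>A=>(S)=>([S])=>([SS])=>([[S]S])=>([[[S]]S])=>([[[[]]]S])=>([[[[]]]SS])=>([[[[]]][]S])=>([[[[]]][][]])

S => A   [S -> A]
A => (S)   [A -> ( S )]
(S) => ([S])   [S -> [ S ]]
([S]) => ([SS])   [S -> S S]
([SS]) => ([[S]S])   [S -> [ S ]]
([[S]S]) => ([[[S]]S])   [S -> [ S ]]
([[[S]]S]) => ([[[[]]]S])   [S -> [ ]]
([[[[]]]S]) => ([[[[]]]SS])   [S -> S S]
([[[[]]]SS]) => ([[[[]]][]S])   [S -> [ ]]
([[[[]]][]S]) => ([[[[]]][][]])   [S -> [ ]]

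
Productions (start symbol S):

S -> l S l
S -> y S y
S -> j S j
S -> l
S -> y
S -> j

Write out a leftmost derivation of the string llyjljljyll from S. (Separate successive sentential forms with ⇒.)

S⇒lSl⇒llSll⇒llySyll⇒llyjSjyll⇒llyjlSljyll⇒llyjljljyll

S ⇒ lSl   [S -> l S l]
lSl ⇒ llSll   [S -> l S l]
llSll ⇒ llySyll   [S -> y S y]
llySyll ⇒ llyjSjyll   [S -> j S j]
llyjSjyll ⇒ llyjlSljyll   [S -> l S l]
llyjlSljyll ⇒ llyjljljyll   [S -> j]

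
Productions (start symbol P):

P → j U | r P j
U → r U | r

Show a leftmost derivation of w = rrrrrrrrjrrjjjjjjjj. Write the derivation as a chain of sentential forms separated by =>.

P => rPj => rrPjj => rrrPjjj => rrrrPjjjj => rrrrrPjjjjj => rrrrrrPjjjjjj => rrrrrrrPjjjjjjj => rrrrrrrrPjjjjjjjj => rrrrrrrrjUjjjjjjjj => rrrrrrrrjrUjjjjjjjj => rrrrrrrrjrrjjjjjjjj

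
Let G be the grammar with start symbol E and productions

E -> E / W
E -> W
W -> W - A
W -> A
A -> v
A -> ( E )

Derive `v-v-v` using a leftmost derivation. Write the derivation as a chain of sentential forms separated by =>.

E=>W=>W-A=>W-A-A=>A-A-A=>v-A-A=>v-v-A=>v-v-v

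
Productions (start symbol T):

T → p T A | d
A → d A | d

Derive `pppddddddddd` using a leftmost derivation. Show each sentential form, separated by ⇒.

T ⇒ pTA ⇒ ppTAA ⇒ pppTAAA ⇒ pppdAAA ⇒ pppddAAA ⇒ pppdddAAA ⇒ pppddddAAA ⇒ pppdddddAAA ⇒ pppddddddAAA ⇒ pppdddddddAA ⇒ pppddddddddA ⇒ pppddddddddd

T ⇒ pTA   [T → p T A]
pTA ⇒ ppTAA   [T → p T A]
ppTAA ⇒ pppTAAA   [T → p T A]
pppTAAA ⇒ pppdAAA   [T → d]
pppdAAA ⇒ pppddAAA   [A → d A]
pppddAAA ⇒ pppdddAAA   [A → d A]
pppdddAAA ⇒ pppddddAAA   [A → d A]
pppddddAAA ⇒ pppdddddAAA   [A → d A]
pppdddddAAA ⇒ pppddddddAAA   [A → d A]
pppddddddAAA ⇒ pppdddddddAA   [A → d]
pppdddddddAA ⇒ pppddddddddA   [A → d]
pppddddddddA ⇒ pppddddddddd   [A → d]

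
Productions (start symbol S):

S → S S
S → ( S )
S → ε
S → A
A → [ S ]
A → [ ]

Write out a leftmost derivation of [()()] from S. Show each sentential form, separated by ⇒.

S ⇒ A   [S → A]
A ⇒ [S]   [A → [ S ]]
[S] ⇒ [SS]   [S → S S]
[SS] ⇒ [(S)S]   [S → ( S )]
[(S)S] ⇒ [()S]   [S → ε]
[()S] ⇒ [()(S)]   [S → ( S )]
[()(S)] ⇒ [()()]   [S → ε]

S ⇒ A ⇒ [S] ⇒ [SS] ⇒ [(S)S] ⇒ [()S] ⇒ [()(S)] ⇒ [()()]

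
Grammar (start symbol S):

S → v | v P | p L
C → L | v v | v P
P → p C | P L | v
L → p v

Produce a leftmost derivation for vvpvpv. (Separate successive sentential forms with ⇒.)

S ⇒ vP   [S → v P]
vP ⇒ vPL   [P → P L]
vPL ⇒ vPLL   [P → P L]
vPLL ⇒ vvLL   [P → v]
vvLL ⇒ vvpvL   [L → p v]
vvpvL ⇒ vvpvpv   [L → p v]

S ⇒ vP ⇒ vPL ⇒ vPLL ⇒ vvLL ⇒ vvpvL ⇒ vvpvpv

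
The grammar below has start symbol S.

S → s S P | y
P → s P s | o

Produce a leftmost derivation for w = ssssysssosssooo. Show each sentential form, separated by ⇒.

S ⇒ sSP ⇒ ssSPP ⇒ sssSPPP ⇒ ssssSPPPP ⇒ ssssyPPPP ⇒ ssssysPsPPP ⇒ ssssyssPssPPP ⇒ ssssysssPsssPPP ⇒ ssssysssosssPPP ⇒ ssssysssosssoPP ⇒ ssssysssosssooP ⇒ ssssysssosssooo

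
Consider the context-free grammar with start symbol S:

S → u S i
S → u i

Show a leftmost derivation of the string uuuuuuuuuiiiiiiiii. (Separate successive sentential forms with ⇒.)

S⇒uSi⇒uuSii⇒uuuSiii⇒uuuuSiiii⇒uuuuuSiiiii⇒uuuuuuSiiiiii⇒uuuuuuuSiiiiiii⇒uuuuuuuuSiiiiiiii⇒uuuuuuuuuiiiiiiiii

S ⇒ uSi   [S → u S i]
uSi ⇒ uuSii   [S → u S i]
uuSii ⇒ uuuSiii   [S → u S i]
uuuSiii ⇒ uuuuSiiii   [S → u S i]
uuuuSiiii ⇒ uuuuuSiiiii   [S → u S i]
uuuuuSiiiii ⇒ uuuuuuSiiiiii   [S → u S i]
uuuuuuSiiiiii ⇒ uuuuuuuSiiiiiii   [S → u S i]
uuuuuuuSiiiiiii ⇒ uuuuuuuuSiiiiiiii   [S → u S i]
uuuuuuuuSiiiiiiii ⇒ uuuuuuuuuiiiiiiiii   [S → u i]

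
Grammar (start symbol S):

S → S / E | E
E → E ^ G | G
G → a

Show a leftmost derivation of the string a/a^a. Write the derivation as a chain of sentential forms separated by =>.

S => S/E => E/E => G/E => a/E => a/E^G => a/G^G => a/a^G => a/a^a

S => S/E   [S → S / E]
S/E => E/E   [S → E]
E/E => G/E   [E → G]
G/E => a/E   [G → a]
a/E => a/E^G   [E → E ^ G]
a/E^G => a/G^G   [E → G]
a/G^G => a/a^G   [G → a]
a/a^G => a/a^a   [G → a]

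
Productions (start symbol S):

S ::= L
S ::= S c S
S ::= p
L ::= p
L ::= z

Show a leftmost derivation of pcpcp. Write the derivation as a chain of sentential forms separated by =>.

S => ScS => ScScS => LcScS => pcScS => pcpcS => pcpcp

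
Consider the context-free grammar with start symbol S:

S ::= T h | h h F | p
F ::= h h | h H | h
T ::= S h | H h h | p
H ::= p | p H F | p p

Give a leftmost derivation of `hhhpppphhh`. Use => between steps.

S => hhF   [S ::= h h F]
hhF => hhhH   [F ::= h H]
hhhH => hhhpHF   [H ::= p H F]
hhhpHF => hhhppHFF   [H ::= p H F]
hhhppHFF => hhhpppHFFF   [H ::= p H F]
hhhpppHFFF => hhhppppFFF   [H ::= p]
hhhppppFFF => hhhpppphFF   [F ::= h]
hhhpppphFF => hhhpppphhF   [F ::= h]
hhhpppphhF => hhhpppphhh   [F ::= h]

S => hhF => hhhH => hhhpHF => hhhppHFF => hhhpppHFFF => hhhppppFFF => hhhpppphFF => hhhpppphhF => hhhpppphhh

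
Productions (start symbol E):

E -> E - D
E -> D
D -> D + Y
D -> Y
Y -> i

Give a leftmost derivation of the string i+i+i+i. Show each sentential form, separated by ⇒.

E ⇒ D ⇒ D+Y ⇒ D+Y+Y ⇒ D+Y+Y+Y ⇒ Y+Y+Y+Y ⇒ i+Y+Y+Y ⇒ i+i+Y+Y ⇒ i+i+i+Y ⇒ i+i+i+i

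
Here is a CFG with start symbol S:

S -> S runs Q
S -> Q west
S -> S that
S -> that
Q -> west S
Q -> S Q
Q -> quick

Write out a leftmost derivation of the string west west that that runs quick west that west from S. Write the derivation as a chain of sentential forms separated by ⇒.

S ⇒ Q west ⇒ west S west ⇒ west S that west ⇒ west Q west that west ⇒ west west S west that west ⇒ west west S runs Q west that west ⇒ west west S that runs Q west that west ⇒ west west that that runs Q west that west ⇒ west west that that runs quick west that west

S ⇒ Q west   [S -> Q west]
Q west ⇒ west S west   [Q -> west S]
west S west ⇒ west S that west   [S -> S that]
west S that west ⇒ west Q west that west   [S -> Q west]
west Q west that west ⇒ west west S west that west   [Q -> west S]
west west S west that west ⇒ west west S runs Q west that west   [S -> S runs Q]
west west S runs Q west that west ⇒ west west S that runs Q west that west   [S -> S that]
west west S that runs Q west that west ⇒ west west that that runs Q west that west   [S -> that]
west west that that runs Q west that west ⇒ west west that that runs quick west that west   [Q -> quick]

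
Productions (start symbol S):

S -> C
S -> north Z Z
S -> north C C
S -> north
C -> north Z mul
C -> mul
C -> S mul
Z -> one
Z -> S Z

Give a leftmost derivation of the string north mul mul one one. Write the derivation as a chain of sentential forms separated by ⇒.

S ⇒ north Z Z ⇒ north S Z Z ⇒ north C Z Z ⇒ north mul Z Z ⇒ north mul S Z Z ⇒ north mul C Z Z ⇒ north mul mul Z Z ⇒ north mul mul one Z ⇒ north mul mul one one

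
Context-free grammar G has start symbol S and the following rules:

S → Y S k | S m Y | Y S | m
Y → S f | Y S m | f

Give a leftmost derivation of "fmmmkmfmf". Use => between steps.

S => SmY   [S → S m Y]
SmY => SmYmY   [S → S m Y]
SmYmY => YSkmYmY   [S → Y S k]
YSkmYmY => YSmSkmYmY   [Y → Y S m]
YSmSkmYmY => fSmSkmYmY   [Y → f]
fSmSkmYmY => fmmSkmYmY   [S → m]
fmmSkmYmY => fmmmkmYmY   [S → m]
fmmmkmYmY => fmmmkmfmY   [Y → f]
fmmmkmfmY => fmmmkmfmf   [Y → f]

S=>SmY=>SmYmY=>YSkmYmY=>YSmSkmYmY=>fSmSkmYmY=>fmmSkmYmY=>fmmmkmYmY=>fmmmkmfmY=>fmmmkmfmf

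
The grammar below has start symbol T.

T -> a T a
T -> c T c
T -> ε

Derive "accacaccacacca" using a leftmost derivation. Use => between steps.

T=>aTa=>acTca=>accTcca=>accaTacca=>accacTcacca=>accacaTacacca=>accacacTcacacca=>accacaccacacca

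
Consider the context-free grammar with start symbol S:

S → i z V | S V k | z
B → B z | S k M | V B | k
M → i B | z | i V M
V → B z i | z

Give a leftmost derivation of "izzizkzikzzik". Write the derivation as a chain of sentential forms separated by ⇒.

S⇒SVk⇒izVVk⇒izzVk⇒izzBzik⇒izzSkMzik⇒izzizVkMzik⇒izzizBzikMzik⇒izzizkzikMzik⇒izzizkzikzzik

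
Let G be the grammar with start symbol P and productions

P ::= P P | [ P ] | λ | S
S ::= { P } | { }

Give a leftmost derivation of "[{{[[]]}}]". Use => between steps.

P => [P] => [PP] => [PPP] => [SPP] => [{P}PP] => [{S}PP] => [{{P}}PP] => [{{[P]}}PP] => [{{[[P]]}}PP] => [{{[[]]}}PP] => [{{[[]]}}P] => [{{[[]]}}]

P => [P]   [P ::= [ P ]]
[P] => [PP]   [P ::= P P]
[PP] => [PPP]   [P ::= P P]
[PPP] => [SPP]   [P ::= S]
[SPP] => [{P}PP]   [S ::= { P }]
[{P}PP] => [{S}PP]   [P ::= S]
[{S}PP] => [{{P}}PP]   [S ::= { P }]
[{{P}}PP] => [{{[P]}}PP]   [P ::= [ P ]]
[{{[P]}}PP] => [{{[[P]]}}PP]   [P ::= [ P ]]
[{{[[P]]}}PP] => [{{[[]]}}PP]   [P ::= λ]
[{{[[]]}}PP] => [{{[[]]}}P]   [P ::= λ]
[{{[[]]}}P] => [{{[[]]}}]   [P ::= λ]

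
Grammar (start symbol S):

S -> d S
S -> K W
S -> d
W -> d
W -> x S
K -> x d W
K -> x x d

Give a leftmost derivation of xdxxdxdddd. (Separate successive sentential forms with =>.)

S => KW   [S -> K W]
KW => xdWW   [K -> x d W]
xdWW => xdxSW   [W -> x S]
xdxSW => xdxKWW   [S -> K W]
xdxKWW => xdxxdWWW   [K -> x d W]
xdxxdWWW => xdxxdxSWW   [W -> x S]
xdxxdxSWW => xdxxdxdSWW   [S -> d S]
xdxxdxdSWW => xdxxdxddWW   [S -> d]
xdxxdxddWW => xdxxdxdddW   [W -> d]
xdxxdxdddW => xdxxdxdddd   [W -> d]

S=>KW=>xdWW=>xdxSW=>xdxKWW=>xdxxdWWW=>xdxxdxSWW=>xdxxdxdSWW=>xdxxdxddWW=>xdxxdxdddW=>xdxxdxdddd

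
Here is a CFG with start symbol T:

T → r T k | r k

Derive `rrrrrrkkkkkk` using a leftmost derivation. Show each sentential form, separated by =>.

T => rTk => rrTkk => rrrTkkk => rrrrTkkkk => rrrrrTkkkkk => rrrrrrkkkkkk

T => rTk   [T → r T k]
rTk => rrTkk   [T → r T k]
rrTkk => rrrTkkk   [T → r T k]
rrrTkkk => rrrrTkkkk   [T → r T k]
rrrrTkkkk => rrrrrTkkkkk   [T → r T k]
rrrrrTkkkkk => rrrrrrkkkkkk   [T → r k]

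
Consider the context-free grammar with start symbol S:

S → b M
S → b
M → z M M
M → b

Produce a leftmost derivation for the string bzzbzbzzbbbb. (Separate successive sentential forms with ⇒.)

S ⇒ bM ⇒ bzMM ⇒ bzzMMM ⇒ bzzbMM ⇒ bzzbzMMM ⇒ bzzbzbMM ⇒ bzzbzbzMMM ⇒ bzzbzbzzMMMM ⇒ bzzbzbzzbMMM ⇒ bzzbzbzzbbMM ⇒ bzzbzbzzbbbM ⇒ bzzbzbzzbbbb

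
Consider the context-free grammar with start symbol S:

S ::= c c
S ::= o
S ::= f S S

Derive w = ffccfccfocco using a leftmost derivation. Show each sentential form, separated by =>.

S => fSS => ffSSS => ffccSS => ffccfSSS => ffccfccSS => ffccfccfSSS => ffccfccfoSS => ffccfccfoccS => ffccfccfocco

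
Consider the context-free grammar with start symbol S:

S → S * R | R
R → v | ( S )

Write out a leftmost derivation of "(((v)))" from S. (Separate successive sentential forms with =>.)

S => R => (S) => (R) => ((S)) => ((R)) => (((S))) => (((R))) => (((v)))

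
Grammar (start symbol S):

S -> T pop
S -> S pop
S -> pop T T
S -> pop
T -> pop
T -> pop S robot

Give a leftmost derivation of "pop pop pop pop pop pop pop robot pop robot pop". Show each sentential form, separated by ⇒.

S ⇒ pop T T ⇒ pop pop S robot T ⇒ pop pop T pop robot T ⇒ pop pop pop S robot pop robot T ⇒ pop pop pop S pop robot pop robot T ⇒ pop pop pop pop T T pop robot pop robot T ⇒ pop pop pop pop pop T pop robot pop robot T ⇒ pop pop pop pop pop pop pop robot pop robot T ⇒ pop pop pop pop pop pop pop robot pop robot pop

S ⇒ pop T T   [S -> pop T T]
pop T T ⇒ pop pop S robot T   [T -> pop S robot]
pop pop S robot T ⇒ pop pop T pop robot T   [S -> T pop]
pop pop T pop robot T ⇒ pop pop pop S robot pop robot T   [T -> pop S robot]
pop pop pop S robot pop robot T ⇒ pop pop pop S pop robot pop robot T   [S -> S pop]
pop pop pop S pop robot pop robot T ⇒ pop pop pop pop T T pop robot pop robot T   [S -> pop T T]
pop pop pop pop T T pop robot pop robot T ⇒ pop pop pop pop pop T pop robot pop robot T   [T -> pop]
pop pop pop pop pop T pop robot pop robot T ⇒ pop pop pop pop pop pop pop robot pop robot T   [T -> pop]
pop pop pop pop pop pop pop robot pop robot T ⇒ pop pop pop pop pop pop pop robot pop robot pop   [T -> pop]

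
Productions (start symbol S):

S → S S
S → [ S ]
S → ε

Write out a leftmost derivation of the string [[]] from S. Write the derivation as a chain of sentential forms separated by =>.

S => SS => SSS => [S]SS => [SS]SS => [[S]S]SS => [[]S]SS => [[]]SS => [[]]S => [[]]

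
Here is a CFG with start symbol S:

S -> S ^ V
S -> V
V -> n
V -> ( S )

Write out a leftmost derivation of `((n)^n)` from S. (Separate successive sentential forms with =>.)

S=>V=>(S)=>(S^V)=>(V^V)=>((S)^V)=>((V)^V)=>((n)^V)=>((n)^n)

S => V   [S -> V]
V => (S)   [V -> ( S )]
(S) => (S^V)   [S -> S ^ V]
(S^V) => (V^V)   [S -> V]
(V^V) => ((S)^V)   [V -> ( S )]
((S)^V) => ((V)^V)   [S -> V]
((V)^V) => ((n)^V)   [V -> n]
((n)^V) => ((n)^n)   [V -> n]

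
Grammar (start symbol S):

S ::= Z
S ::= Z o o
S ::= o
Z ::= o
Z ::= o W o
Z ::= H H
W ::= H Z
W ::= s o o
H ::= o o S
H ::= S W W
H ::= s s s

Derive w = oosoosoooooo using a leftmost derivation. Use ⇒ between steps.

S ⇒ Zoo   [S ::= Z o o]
Zoo ⇒ oWooo   [Z ::= o W o]
oWooo ⇒ oHZooo   [W ::= H Z]
oHZooo ⇒ oSWWZooo   [H ::= S W W]
oSWWZooo ⇒ ooWWZooo   [S ::= o]
ooWWZooo ⇒ oosooWZooo   [W ::= s o o]
oosooWZooo ⇒ oosoosooZooo   [W ::= s o o]
oosoosooZooo ⇒ oosoosoooooo   [Z ::= o]

S ⇒ Zoo ⇒ oWooo ⇒ oHZooo ⇒ oSWWZooo ⇒ ooWWZooo ⇒ oosooWZooo ⇒ oosoosooZooo ⇒ oosoosoooooo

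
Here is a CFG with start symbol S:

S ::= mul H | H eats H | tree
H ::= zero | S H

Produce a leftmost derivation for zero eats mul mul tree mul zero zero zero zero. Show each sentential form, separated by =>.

S => H eats H => zero eats H => zero eats S H => zero eats mul H H => zero eats mul S H H => zero eats mul mul H H H => zero eats mul mul S H H H => zero eats mul mul tree H H H => zero eats mul mul tree S H H H => zero eats mul mul tree mul H H H H => zero eats mul mul tree mul zero H H H => zero eats mul mul tree mul zero zero H H => zero eats mul mul tree mul zero zero zero H => zero eats mul mul tree mul zero zero zero zero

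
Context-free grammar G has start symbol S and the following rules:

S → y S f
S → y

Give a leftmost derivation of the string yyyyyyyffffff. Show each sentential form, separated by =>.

S=>ySf=>yySff=>yyySfff=>yyyySffff=>yyyyySfffff=>yyyyyySffffff=>yyyyyyyffffff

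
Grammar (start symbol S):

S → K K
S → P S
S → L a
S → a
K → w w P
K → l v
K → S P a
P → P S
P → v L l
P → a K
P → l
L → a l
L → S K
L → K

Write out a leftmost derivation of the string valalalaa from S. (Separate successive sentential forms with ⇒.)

S ⇒ PS ⇒ PSS ⇒ vLlSS ⇒ vKlSS ⇒ vSPalSS ⇒ vLaPalSS ⇒ valaPalSS ⇒ valalalSS ⇒ valalalaS ⇒ valalalaa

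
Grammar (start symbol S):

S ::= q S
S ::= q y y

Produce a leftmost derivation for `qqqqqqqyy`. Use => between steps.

S=>qS=>qqS=>qqqS=>qqqqS=>qqqqqS=>qqqqqqS=>qqqqqqqyy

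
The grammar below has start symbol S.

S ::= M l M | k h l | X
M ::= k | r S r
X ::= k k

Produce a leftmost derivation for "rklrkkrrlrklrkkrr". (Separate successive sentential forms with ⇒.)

S ⇒ MlM   [S ::= M l M]
MlM ⇒ rSrlM   [M ::= r S r]
rSrlM ⇒ rMlMrlM   [S ::= M l M]
rMlMrlM ⇒ rklMrlM   [M ::= k]
rklMrlM ⇒ rklrSrrlM   [M ::= r S r]
rklrSrrlM ⇒ rklrXrrlM   [S ::= X]
rklrXrrlM ⇒ rklrkkrrlM   [X ::= k k]
rklrkkrrlM ⇒ rklrkkrrlrSr   [M ::= r S r]
rklrkkrrlrSr ⇒ rklrkkrrlrMlMr   [S ::= M l M]
rklrkkrrlrMlMr ⇒ rklrkkrrlrklMr   [M ::= k]
rklrkkrrlrklMr ⇒ rklrkkrrlrklrSrr   [M ::= r S r]
rklrkkrrlrklrSrr ⇒ rklrkkrrlrklrXrr   [S ::= X]
rklrkkrrlrklrXrr ⇒ rklrkkrrlrklrkkrr   [X ::= k k]

S ⇒ MlM ⇒ rSrlM ⇒ rMlMrlM ⇒ rklMrlM ⇒ rklrSrrlM ⇒ rklrXrrlM ⇒ rklrkkrrlM ⇒ rklrkkrrlrSr ⇒ rklrkkrrlrMlMr ⇒ rklrkkrrlrklMr ⇒ rklrkkrrlrklrSrr ⇒ rklrkkrrlrklrXrr ⇒ rklrkkrrlrklrkkrr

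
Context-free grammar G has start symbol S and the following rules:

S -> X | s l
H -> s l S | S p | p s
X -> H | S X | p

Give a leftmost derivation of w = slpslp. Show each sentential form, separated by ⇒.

S ⇒ X   [S -> X]
X ⇒ SX   [X -> S X]
SX ⇒ slX   [S -> s l]
slX ⇒ slSX   [X -> S X]
slSX ⇒ slXX   [S -> X]
slXX ⇒ slpX   [X -> p]
slpX ⇒ slpH   [X -> H]
slpH ⇒ slpSp   [H -> S p]
slpSp ⇒ slpslp   [S -> s l]

S ⇒ X ⇒ SX ⇒ slX ⇒ slSX ⇒ slXX ⇒ slpX ⇒ slpH ⇒ slpSp ⇒ slpslp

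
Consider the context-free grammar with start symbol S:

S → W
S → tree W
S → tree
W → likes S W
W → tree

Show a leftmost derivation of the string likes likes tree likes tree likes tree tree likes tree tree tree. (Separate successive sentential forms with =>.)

S => W => likes S W => likes W W => likes likes S W W => likes likes tree W W W => likes likes tree likes S W W W => likes likes tree likes tree W W W => likes likes tree likes tree likes S W W W => likes likes tree likes tree likes tree W W W => likes likes tree likes tree likes tree tree W W => likes likes tree likes tree likes tree tree likes S W W => likes likes tree likes tree likes tree tree likes tree W W => likes likes tree likes tree likes tree tree likes tree tree W => likes likes tree likes tree likes tree tree likes tree tree tree

S => W   [S → W]
W => likes S W   [W → likes S W]
likes S W => likes W W   [S → W]
likes W W => likes likes S W W   [W → likes S W]
likes likes S W W => likes likes tree W W W   [S → tree W]
likes likes tree W W W => likes likes tree likes S W W W   [W → likes S W]
likes likes tree likes S W W W => likes likes tree likes tree W W W   [S → tree]
likes likes tree likes tree W W W => likes likes tree likes tree likes S W W W   [W → likes S W]
likes likes tree likes tree likes S W W W => likes likes tree likes tree likes tree W W W   [S → tree]
likes likes tree likes tree likes tree W W W => likes likes tree likes tree likes tree tree W W   [W → tree]
likes likes tree likes tree likes tree tree W W => likes likes tree likes tree likes tree tree likes S W W   [W → likes S W]
likes likes tree likes tree likes tree tree likes S W W => likes likes tree likes tree likes tree tree likes tree W W   [S → tree]
likes likes tree likes tree likes tree tree likes tree W W => likes likes tree likes tree likes tree tree likes tree tree W   [W → tree]
likes likes tree likes tree likes tree tree likes tree tree W => likes likes tree likes tree likes tree tree likes tree tree tree   [W → tree]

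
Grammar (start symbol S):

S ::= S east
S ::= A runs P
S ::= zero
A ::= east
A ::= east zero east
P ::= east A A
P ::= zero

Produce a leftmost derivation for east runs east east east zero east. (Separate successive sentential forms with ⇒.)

S ⇒ A runs P ⇒ east runs P ⇒ east runs east A A ⇒ east runs east east A ⇒ east runs east east east zero east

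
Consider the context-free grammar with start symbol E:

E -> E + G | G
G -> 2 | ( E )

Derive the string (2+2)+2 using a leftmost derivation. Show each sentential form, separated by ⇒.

E ⇒ E+G   [E -> E + G]
E+G ⇒ G+G   [E -> G]
G+G ⇒ (E)+G   [G -> ( E )]
(E)+G ⇒ (E+G)+G   [E -> E + G]
(E+G)+G ⇒ (G+G)+G   [E -> G]
(G+G)+G ⇒ (2+G)+G   [G -> 2]
(2+G)+G ⇒ (2+2)+G   [G -> 2]
(2+2)+G ⇒ (2+2)+2   [G -> 2]

E⇒E+G⇒G+G⇒(E)+G⇒(E+G)+G⇒(G+G)+G⇒(2+G)+G⇒(2+2)+G⇒(2+2)+2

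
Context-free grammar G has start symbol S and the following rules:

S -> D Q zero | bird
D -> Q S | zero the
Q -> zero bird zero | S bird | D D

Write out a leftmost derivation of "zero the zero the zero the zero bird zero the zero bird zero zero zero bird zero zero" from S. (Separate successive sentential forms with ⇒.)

S ⇒ D Q zero   [S -> D Q zero]
D Q zero ⇒ Q S Q zero   [D -> Q S]
Q S Q zero ⇒ S bird S Q zero   [Q -> S bird]
S bird S Q zero ⇒ D Q zero bird S Q zero   [S -> D Q zero]
D Q zero bird S Q zero ⇒ zero the Q zero bird S Q zero   [D -> zero the]
zero the Q zero bird S Q zero ⇒ zero the D D zero bird S Q zero   [Q -> D D]
zero the D D zero bird S Q zero ⇒ zero the zero the D zero bird S Q zero   [D -> zero the]
zero the zero the D zero bird S Q zero ⇒ zero the zero the zero the zero bird S Q zero   [D -> zero the]
zero the zero the zero the zero bird S Q zero ⇒ zero the zero the zero the zero bird D Q zero Q zero   [S -> D Q zero]
zero the zero the zero the zero bird D Q zero Q zero ⇒ zero the zero the zero the zero bird zero the Q zero Q zero   [D -> zero the]
zero the zero the zero the zero bird zero the Q zero Q zero ⇒ zero the zero the zero the zero bird zero the zero bird zero zero Q zero   [Q -> zero bird zero]
zero the zero the zero the zero bird zero the zero bird zero zero Q zero ⇒ zero the zero the zero the zero bird zero the zero bird zero zero zero bird zero zero   [Q -> zero bird zero]

S ⇒ D Q zero ⇒ Q S Q zero ⇒ S bird S Q zero ⇒ D Q zero bird S Q zero ⇒ zero the Q zero bird S Q zero ⇒ zero the D D zero bird S Q zero ⇒ zero the zero the D zero bird S Q zero ⇒ zero the zero the zero the zero bird S Q zero ⇒ zero the zero the zero the zero bird D Q zero Q zero ⇒ zero the zero the zero the zero bird zero the Q zero Q zero ⇒ zero the zero the zero the zero bird zero the zero bird zero zero Q zero ⇒ zero the zero the zero the zero bird zero the zero bird zero zero zero bird zero zero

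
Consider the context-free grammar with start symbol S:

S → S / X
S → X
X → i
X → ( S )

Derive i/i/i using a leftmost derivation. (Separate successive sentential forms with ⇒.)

S ⇒ S/X   [S → S / X]
S/X ⇒ S/X/X   [S → S / X]
S/X/X ⇒ X/X/X   [S → X]
X/X/X ⇒ i/X/X   [X → i]
i/X/X ⇒ i/i/X   [X → i]
i/i/X ⇒ i/i/i   [X → i]

S⇒S/X⇒S/X/X⇒X/X/X⇒i/X/X⇒i/i/X⇒i/i/i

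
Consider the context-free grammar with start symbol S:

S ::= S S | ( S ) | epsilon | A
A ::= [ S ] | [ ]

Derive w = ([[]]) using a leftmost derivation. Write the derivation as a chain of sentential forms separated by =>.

S => SS   [S ::= S S]
SS => SSS   [S ::= S S]
SSS => (S)SS   [S ::= ( S )]
(S)SS => (A)SS   [S ::= A]
(A)SS => ([S])SS   [A ::= [ S ]]
([S])SS => ([A])SS   [S ::= A]
([A])SS => ([[S]])SS   [A ::= [ S ]]
([[S]])SS => ([[]])SS   [S ::= epsilon]
([[]])SS => ([[]])S   [S ::= epsilon]
([[]])S => ([[]])   [S ::= epsilon]

S => SS => SSS => (S)SS => (A)SS => ([S])SS => ([A])SS => ([[S]])SS => ([[]])SS => ([[]])S => ([[]])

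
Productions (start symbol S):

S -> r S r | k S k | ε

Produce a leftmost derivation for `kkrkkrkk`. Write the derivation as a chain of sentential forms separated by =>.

S => kSk   [S -> k S k]
kSk => kkSkk   [S -> k S k]
kkSkk => kkrSrkk   [S -> r S r]
kkrSrkk => kkrkSkrkk   [S -> k S k]
kkrkSkrkk => kkrkkrkk   [S -> ε]

S => kSk => kkSkk => kkrSrkk => kkrkSkrkk => kkrkkrkk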